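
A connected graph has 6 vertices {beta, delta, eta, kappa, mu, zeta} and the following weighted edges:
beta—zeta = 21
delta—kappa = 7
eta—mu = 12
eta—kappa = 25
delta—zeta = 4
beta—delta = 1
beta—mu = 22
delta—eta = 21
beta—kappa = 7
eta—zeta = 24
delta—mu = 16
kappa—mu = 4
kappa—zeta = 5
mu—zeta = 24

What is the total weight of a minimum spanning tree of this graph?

Sort edges by weight, then run Kruskal:
beta—delta (1): add. Components now {kappa} {eta} {beta,delta} {zeta} {mu}
delta—zeta (4): add. Components now {kappa} {eta} {beta,delta,zeta} {mu}
kappa—mu (4): add. Components now {kappa,mu} {eta} {beta,delta,zeta}
kappa—zeta (5): add. Components now {beta,delta,kappa,mu,zeta} {eta}
beta—kappa (7): skip — kappa and beta already connected.
delta—kappa (7): skip — kappa and delta already connected.
eta—mu (12): add. Components now {beta,delta,eta,kappa,mu,zeta}
MST edges: beta—delta, delta—zeta, kappa—mu, kappa—zeta, eta—mu; total weight 1+4+4+5+12 = 26.

26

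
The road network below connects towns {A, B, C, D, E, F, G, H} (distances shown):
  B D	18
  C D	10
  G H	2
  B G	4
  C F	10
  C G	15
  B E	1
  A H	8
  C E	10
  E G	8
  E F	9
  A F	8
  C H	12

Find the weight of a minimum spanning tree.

Kruskal: consider edges lightest-first.
B E (1): add — endpoints in different components.
G H (2): add — endpoints in different components.
B G (4): add — endpoints in different components.
A F (8): add — endpoints in different components.
A H (8): add — endpoints in different components.
E G (8): skip — E and G already connected.
E F (9): skip — E and F already connected.
C D (10): add — endpoints in different components.
C E (10): add — endpoints in different components.
MST edges: B E, G H, B G, A F, A H, C D, C E; total weight 1+2+4+8+8+10+10 = 43.

43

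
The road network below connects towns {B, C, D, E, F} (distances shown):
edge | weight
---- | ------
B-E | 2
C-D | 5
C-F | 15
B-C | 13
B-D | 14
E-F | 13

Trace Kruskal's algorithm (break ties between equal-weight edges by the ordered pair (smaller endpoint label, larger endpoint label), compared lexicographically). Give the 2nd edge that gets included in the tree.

Sort edges by weight, then run Kruskal:
B-E (2): add. Components now {B,E} {C} {D} {F}
C-D (5): add. Components now {B,E} {C,D} {F}
B-C (13): add. Components now {B,C,D,E} {F}
E-F (13): add. Components now {B,C,D,E,F}
The 2nd edge added is C-D.

C-D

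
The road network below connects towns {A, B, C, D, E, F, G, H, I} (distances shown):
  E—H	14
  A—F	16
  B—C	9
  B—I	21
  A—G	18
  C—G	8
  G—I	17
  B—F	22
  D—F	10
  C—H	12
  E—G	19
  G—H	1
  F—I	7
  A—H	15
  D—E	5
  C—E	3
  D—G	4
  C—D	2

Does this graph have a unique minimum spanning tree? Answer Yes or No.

Kruskal's algorithm — process edges by increasing weight (ties by edge label):
G—H (1): add — endpoints in different components.
C—D (2): add — endpoints in different components.
C—E (3): add — endpoints in different components.
D—G (4): add — endpoints in different components.
D—E (5): skip — D and E already connected.
F—I (7): add — endpoints in different components.
C—G (8): skip — C and G already connected.
B—C (9): add — endpoints in different components.
D—F (10): add — endpoints in different components.
C—H (12): skip — C and H already connected.
E—H (14): skip — E and H already connected.
A—H (15): add — endpoints in different components.
Every non-tree edge has weight strictly greater than the heaviest edge on the tree path between its endpoints, so the MST is unique.

Yes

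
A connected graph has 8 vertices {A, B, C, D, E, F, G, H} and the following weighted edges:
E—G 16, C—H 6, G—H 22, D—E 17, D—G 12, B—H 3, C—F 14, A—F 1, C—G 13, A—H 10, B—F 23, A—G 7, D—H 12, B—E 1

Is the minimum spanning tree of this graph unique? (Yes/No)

Kruskal's algorithm — process edges by increasing weight (ties by edge label):
A—F (1): add — endpoints in different components.
B—E (1): add — endpoints in different components.
B—H (3): add — endpoints in different components.
C—H (6): add — endpoints in different components.
A—G (7): add — endpoints in different components.
A—H (10): add — endpoints in different components.
D—G (12): add — endpoints in different components.
Non-tree edge D—H has weight 12, equal to the heaviest edge on its tree cycle — swapping gives another MST of the same weight. Not unique.

No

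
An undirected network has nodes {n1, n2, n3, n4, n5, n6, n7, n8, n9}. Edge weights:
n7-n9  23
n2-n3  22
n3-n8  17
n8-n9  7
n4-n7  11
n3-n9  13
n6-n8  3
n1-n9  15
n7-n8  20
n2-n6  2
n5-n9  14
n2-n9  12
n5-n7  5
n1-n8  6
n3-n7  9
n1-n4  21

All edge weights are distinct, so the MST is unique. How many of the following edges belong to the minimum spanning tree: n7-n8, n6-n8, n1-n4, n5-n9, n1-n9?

1

Sort edges by weight, then run Kruskal:
n2-n6 (2): add — endpoints in different components.
n6-n8 (3): add — endpoints in different components.
n5-n7 (5): add — endpoints in different components.
n1-n8 (6): add — endpoints in different components.
n8-n9 (7): add — endpoints in different components.
n3-n7 (9): add — endpoints in different components.
n4-n7 (11): add — endpoints in different components.
n2-n9 (12): skip — n2 and n9 already connected.
n3-n9 (13): add — endpoints in different components.
MST edge set: {n2-n6, n6-n8, n5-n7, n1-n8, n8-n9, n3-n7, n4-n7, n3-n9}.
Of the listed edges, {n6-n8} are in the MST → 1.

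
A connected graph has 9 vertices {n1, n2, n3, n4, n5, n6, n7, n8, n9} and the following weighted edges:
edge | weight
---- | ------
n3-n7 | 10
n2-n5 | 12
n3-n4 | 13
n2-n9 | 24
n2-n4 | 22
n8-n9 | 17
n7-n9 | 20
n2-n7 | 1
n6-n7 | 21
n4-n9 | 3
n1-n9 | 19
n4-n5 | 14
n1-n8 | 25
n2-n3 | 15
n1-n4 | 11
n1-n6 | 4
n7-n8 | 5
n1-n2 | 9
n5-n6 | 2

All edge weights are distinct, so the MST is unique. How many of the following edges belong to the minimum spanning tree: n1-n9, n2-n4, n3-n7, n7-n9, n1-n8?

Sort edges by weight, then run Kruskal:
n2-n7 (1): add — endpoints in different components.
n5-n6 (2): add — endpoints in different components.
n4-n9 (3): add — endpoints in different components.
n1-n6 (4): add — endpoints in different components.
n7-n8 (5): add — endpoints in different components.
n1-n2 (9): add — endpoints in different components.
n3-n7 (10): add — endpoints in different components.
n1-n4 (11): add — endpoints in different components.
MST edge set: {n2-n7, n5-n6, n4-n9, n1-n6, n7-n8, n1-n2, n3-n7, n1-n4}.
Of the listed edges, {n3-n7} are in the MST → 1.

1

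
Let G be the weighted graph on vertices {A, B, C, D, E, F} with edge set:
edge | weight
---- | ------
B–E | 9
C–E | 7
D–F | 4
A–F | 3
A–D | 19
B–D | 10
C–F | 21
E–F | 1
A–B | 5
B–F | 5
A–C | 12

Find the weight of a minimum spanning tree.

20

Grow the tree from A using Prim:
Step 1: cheapest edge leaving the tree is A–F (3); add F.
Step 2: cheapest edge leaving the tree is E–F (1); add E.
Step 3: cheapest edge leaving the tree is D–F (4); add D.
Step 4: cheapest edge leaving the tree is A–B (5); add B.
Step 5: cheapest edge leaving the tree is C–E (7); add C.
MST edges: A–F, E–F, D–F, A–B, C–E; total weight 3+1+4+5+7 = 20.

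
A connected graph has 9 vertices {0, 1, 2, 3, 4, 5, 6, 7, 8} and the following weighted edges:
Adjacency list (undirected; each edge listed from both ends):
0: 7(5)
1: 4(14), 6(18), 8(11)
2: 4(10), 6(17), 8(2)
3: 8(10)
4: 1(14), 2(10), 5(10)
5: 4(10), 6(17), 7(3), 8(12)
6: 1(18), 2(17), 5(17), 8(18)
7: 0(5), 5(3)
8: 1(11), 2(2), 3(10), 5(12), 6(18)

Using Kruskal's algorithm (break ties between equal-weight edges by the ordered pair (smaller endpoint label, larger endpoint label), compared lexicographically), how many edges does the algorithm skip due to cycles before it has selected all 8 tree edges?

2

Sort edges by weight, then run Kruskal:
2—8 (2): add — endpoints in different components.
5—7 (3): add — endpoints in different components.
0—7 (5): add — endpoints in different components.
2—4 (10): add — endpoints in different components.
3—8 (10): add — endpoints in different components.
4—5 (10): add — endpoints in different components.
1—8 (11): add — endpoints in different components.
5—8 (12): skip — 5 and 8 already connected.
1—4 (14): skip — 1 and 4 already connected.
2—6 (17): add — endpoints in different components.
Edges rejected before the tree was complete: 2.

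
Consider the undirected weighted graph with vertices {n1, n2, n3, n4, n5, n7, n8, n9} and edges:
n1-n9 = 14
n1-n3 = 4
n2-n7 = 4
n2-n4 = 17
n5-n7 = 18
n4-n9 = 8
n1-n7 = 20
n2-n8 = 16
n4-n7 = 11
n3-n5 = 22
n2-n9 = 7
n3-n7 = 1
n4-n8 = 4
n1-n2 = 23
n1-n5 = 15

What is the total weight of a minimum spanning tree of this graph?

43

Kruskal: consider edges lightest-first.
n3-n7 (1): add — endpoints in different components.
n1-n3 (4): add — endpoints in different components.
n2-n7 (4): add — endpoints in different components.
n4-n8 (4): add — endpoints in different components.
n2-n9 (7): add — endpoints in different components.
n4-n9 (8): add — endpoints in different components.
n4-n7 (11): skip — n7 and n4 already connected.
n1-n9 (14): skip — n1 and n9 already connected.
n1-n5 (15): add — endpoints in different components.
MST edges: n3-n7, n1-n3, n2-n7, n4-n8, n2-n9, n4-n9, n1-n5; total weight 1+4+4+4+7+8+15 = 43.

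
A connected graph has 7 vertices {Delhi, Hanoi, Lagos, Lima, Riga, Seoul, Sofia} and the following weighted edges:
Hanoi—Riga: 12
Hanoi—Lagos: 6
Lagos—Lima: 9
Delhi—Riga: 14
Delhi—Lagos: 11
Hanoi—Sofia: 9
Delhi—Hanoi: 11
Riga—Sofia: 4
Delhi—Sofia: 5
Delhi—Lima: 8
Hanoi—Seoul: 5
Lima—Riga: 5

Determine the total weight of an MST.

34

Grow the tree from Sofia using Prim:
Step 1: cheapest edge leaving the tree is Riga—Sofia (4); add Riga.
Step 2: cheapest edge leaving the tree is Delhi—Sofia (5); add Delhi.
Step 3: cheapest edge leaving the tree is Lima—Riga (5); add Lima.
Step 4: cheapest edge leaving the tree is Hanoi—Sofia (9); add Hanoi.
Step 5: cheapest edge leaving the tree is Hanoi—Seoul (5); add Seoul.
Step 6: cheapest edge leaving the tree is Hanoi—Lagos (6); add Lagos.
MST edges: Riga—Sofia, Delhi—Sofia, Lima—Riga, Hanoi—Sofia, Hanoi—Seoul, Hanoi—Lagos; total weight 4+5+5+9+5+6 = 34.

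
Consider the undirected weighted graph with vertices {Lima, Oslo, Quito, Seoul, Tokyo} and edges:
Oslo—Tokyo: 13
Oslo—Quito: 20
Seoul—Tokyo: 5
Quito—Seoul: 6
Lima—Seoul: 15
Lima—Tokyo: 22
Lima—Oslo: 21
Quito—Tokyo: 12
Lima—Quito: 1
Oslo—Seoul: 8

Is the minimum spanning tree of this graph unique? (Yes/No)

Kruskal's algorithm — process edges by increasing weight (ties by edge label):
Lima—Quito (1): add — endpoints in different components.
Seoul—Tokyo (5): add — endpoints in different components.
Quito—Seoul (6): add — endpoints in different components.
Oslo—Seoul (8): add — endpoints in different components.
Every non-tree edge has weight strictly greater than the heaviest edge on the tree path between its endpoints, so the MST is unique.

Yes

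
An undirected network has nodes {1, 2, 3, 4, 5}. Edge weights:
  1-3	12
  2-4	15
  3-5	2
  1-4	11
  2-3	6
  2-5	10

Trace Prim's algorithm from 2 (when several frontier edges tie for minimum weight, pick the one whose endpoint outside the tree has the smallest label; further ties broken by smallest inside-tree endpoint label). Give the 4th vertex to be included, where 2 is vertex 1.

Grow the tree from 2 using Prim:
Step 1: frontier [2-3 6, 2-5 10, 2-4 15] → take 2-3 (6); add 3.
Step 2: frontier [2-5 10, 2-4 15, 3-5 2, 1-3 12] → take 3-5 (2); add 5.
Step 3: frontier [2-4 15, 1-3 12] → take 1-3 (12); add 1.
Step 4: frontier [1-4 11, 2-4 15] → take 1-4 (11); add 4.
Vertex order: 2, 3, 5, 1, 4. The 4th vertex is 1.

1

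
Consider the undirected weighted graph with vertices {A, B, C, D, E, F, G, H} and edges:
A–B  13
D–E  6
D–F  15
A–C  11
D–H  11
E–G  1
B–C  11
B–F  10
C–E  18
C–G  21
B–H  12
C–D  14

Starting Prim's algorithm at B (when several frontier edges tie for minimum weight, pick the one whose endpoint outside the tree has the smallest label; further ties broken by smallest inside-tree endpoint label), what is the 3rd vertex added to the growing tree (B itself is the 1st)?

C

Grow the tree from B using Prim:
Step 1: frontier [B–F 10, B–C 11, B–H 12, A–B 13] → take B–F (10); add F.
Step 2: frontier [B–C 11, B–H 12, A–B 13, D–F 15] → take B–C (11); add C.
Step 3: frontier [B–H 12, A–B 13, A–C 11, C–D 14, C–E 18, C–G 21, D–F 15] → take A–C (11); add A.
Step 4: frontier [B–H 12, C–D 14, C–E 18, C–G 21, D–F 15] → take B–H (12); add H.
Step 5: frontier [C–D 14, C–E 18, C–G 21, D–F 15, D–H 11] → take D–H (11); add D.
Step 6: frontier [C–E 18, C–G 21, D–E 6] → take D–E (6); add E.
Step 7: frontier [C–G 21, E–G 1] → take E–G (1); add G.
Vertex order: B, F, C, A, H, D, E, G. The 3rd vertex is C.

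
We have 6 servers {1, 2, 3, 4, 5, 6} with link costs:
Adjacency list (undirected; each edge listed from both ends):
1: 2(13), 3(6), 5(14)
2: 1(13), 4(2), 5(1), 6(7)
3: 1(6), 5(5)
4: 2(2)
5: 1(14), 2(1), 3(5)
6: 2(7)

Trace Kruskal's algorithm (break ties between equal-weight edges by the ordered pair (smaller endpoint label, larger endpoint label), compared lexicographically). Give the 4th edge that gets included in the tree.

Kruskal: consider edges lightest-first.
2—5 (1): add — endpoints in different components.
2—4 (2): add — endpoints in different components.
3—5 (5): add — endpoints in different components.
1—3 (6): add — endpoints in different components.
2—6 (7): add — endpoints in different components.
The 4th edge added is 1—3.

1-3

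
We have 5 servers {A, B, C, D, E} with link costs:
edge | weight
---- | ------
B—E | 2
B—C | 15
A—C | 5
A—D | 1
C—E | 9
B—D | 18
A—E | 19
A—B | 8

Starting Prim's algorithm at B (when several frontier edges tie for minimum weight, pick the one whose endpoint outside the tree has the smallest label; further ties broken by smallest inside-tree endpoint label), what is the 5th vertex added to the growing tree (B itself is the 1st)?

C

Prim, starting at B.
Step 1: cheapest edge leaving the tree is B—E (2); add E.
Step 2: cheapest edge leaving the tree is A—B (8); add A.
Step 3: cheapest edge leaving the tree is A—D (1); add D.
Step 4: cheapest edge leaving the tree is A—C (5); add C.
Vertex order: B, E, A, D, C. The 5th vertex is C.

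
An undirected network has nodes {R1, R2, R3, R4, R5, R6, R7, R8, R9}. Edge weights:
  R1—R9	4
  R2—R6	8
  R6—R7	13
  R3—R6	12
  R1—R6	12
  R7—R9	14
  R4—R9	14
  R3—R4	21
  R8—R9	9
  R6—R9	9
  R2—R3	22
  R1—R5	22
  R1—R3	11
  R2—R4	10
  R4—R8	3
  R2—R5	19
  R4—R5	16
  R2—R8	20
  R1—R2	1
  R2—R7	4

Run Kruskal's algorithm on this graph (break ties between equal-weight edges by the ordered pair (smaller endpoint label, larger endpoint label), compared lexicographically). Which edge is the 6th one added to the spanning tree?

R8-R9

Sort edges by weight, then run Kruskal:
R1—R2 (1): add — endpoints in different components.
R4—R8 (3): add — endpoints in different components.
R1—R9 (4): add — endpoints in different components.
R2—R7 (4): add — endpoints in different components.
R2—R6 (8): add — endpoints in different components.
R6—R9 (9): skip — R9 and R6 already connected.
R8—R9 (9): add — endpoints in different components.
R2—R4 (10): skip — R4 and R2 already connected.
R1—R3 (11): add — endpoints in different components.
R1—R6 (12): skip — R6 and R1 already connected.
R3—R6 (12): skip — R6 and R3 already connected.
R6—R7 (13): skip — R7 and R6 already connected.
R4—R9 (14): skip — R9 and R4 already connected.
R7—R9 (14): skip — R9 and R7 already connected.
R4—R5 (16): add — endpoints in different components.
The 6th edge added is R8—R9.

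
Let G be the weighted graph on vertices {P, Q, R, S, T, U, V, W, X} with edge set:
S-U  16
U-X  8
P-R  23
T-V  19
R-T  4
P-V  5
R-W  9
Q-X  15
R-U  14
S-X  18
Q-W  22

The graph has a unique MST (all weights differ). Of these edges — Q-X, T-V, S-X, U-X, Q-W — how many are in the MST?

Kruskal's algorithm — process edges by increasing weight (ties by edge label):
R-T (4): add — endpoints in different components.
P-V (5): add — endpoints in different components.
U-X (8): add — endpoints in different components.
R-W (9): add — endpoints in different components.
R-U (14): add — endpoints in different components.
Q-X (15): add — endpoints in different components.
S-U (16): add — endpoints in different components.
S-X (18): skip — X and S already connected.
T-V (19): add — endpoints in different components.
MST edge set: {R-T, P-V, U-X, R-W, R-U, Q-X, S-U, T-V}.
Of the listed edges, {Q-X, T-V, U-X} are in the MST → 3.

3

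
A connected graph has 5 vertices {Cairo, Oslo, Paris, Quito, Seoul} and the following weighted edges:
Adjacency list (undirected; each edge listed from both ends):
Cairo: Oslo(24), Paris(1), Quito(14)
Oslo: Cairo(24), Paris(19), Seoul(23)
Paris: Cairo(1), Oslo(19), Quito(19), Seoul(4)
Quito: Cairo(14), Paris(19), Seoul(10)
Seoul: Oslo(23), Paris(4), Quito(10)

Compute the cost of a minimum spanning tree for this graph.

34

Sort edges by weight, then run Kruskal:
Cairo–Paris (1): add. Components now {Cairo,Paris} {Quito} {Seoul} {Oslo}
Paris–Seoul (4): add. Components now {Cairo,Paris,Seoul} {Quito} {Oslo}
Quito–Seoul (10): add. Components now {Cairo,Paris,Quito,Seoul} {Oslo}
Cairo–Quito (14): skip — Cairo and Quito already connected.
Oslo–Paris (19): add. Components now {Cairo,Oslo,Paris,Quito,Seoul}
MST edges: Cairo–Paris, Paris–Seoul, Quito–Seoul, Oslo–Paris; total weight 1+4+10+19 = 34.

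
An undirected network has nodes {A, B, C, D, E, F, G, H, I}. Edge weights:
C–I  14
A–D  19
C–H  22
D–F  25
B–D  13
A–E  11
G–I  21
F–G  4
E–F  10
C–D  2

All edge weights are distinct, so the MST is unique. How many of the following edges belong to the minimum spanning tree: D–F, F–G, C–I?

2

Kruskal's algorithm — process edges by increasing weight (ties by edge label):
C–D (2): add — endpoints in different components.
F–G (4): add — endpoints in different components.
E–F (10): add — endpoints in different components.
A–E (11): add — endpoints in different components.
B–D (13): add — endpoints in different components.
C–I (14): add — endpoints in different components.
A–D (19): add — endpoints in different components.
G–I (21): skip — G and I already connected.
C–H (22): add — endpoints in different components.
MST edge set: {C–D, F–G, E–F, A–E, B–D, C–I, A–D, C–H}.
Of the listed edges, {F–G, C–I} are in the MST → 2.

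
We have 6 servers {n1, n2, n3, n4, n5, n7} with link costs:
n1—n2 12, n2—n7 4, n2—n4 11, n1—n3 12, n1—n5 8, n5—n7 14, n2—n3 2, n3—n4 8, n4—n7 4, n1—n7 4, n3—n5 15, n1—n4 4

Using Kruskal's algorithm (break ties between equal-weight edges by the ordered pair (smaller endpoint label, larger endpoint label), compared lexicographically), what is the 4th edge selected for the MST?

n2-n7

Kruskal's algorithm — process edges by increasing weight (ties by edge label):
n2—n3 (2): add. Components now {n2,n3} {n7} {n1} {n4} {n5}
n1—n4 (4): add. Components now {n2,n3} {n7} {n1,n4} {n5}
n1—n7 (4): add. Components now {n2,n3} {n1,n4,n7} {n5}
n2—n7 (4): add. Components now {n1,n2,n3,n4,n7} {n5}
n4—n7 (4): skip — n7 and n4 already connected.
n1—n5 (8): add. Components now {n1,n2,n3,n4,n5,n7}
The 4th edge added is n2—n7.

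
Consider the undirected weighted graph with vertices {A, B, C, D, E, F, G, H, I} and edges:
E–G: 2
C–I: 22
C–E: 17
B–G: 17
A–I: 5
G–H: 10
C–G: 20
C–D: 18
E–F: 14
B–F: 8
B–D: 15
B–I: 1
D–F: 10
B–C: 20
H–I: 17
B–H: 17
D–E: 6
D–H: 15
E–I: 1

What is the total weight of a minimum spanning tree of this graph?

Prim's algorithm from C:
Step 1: cheapest edge leaving the tree is C–E (17); add E.
Step 2: cheapest edge leaving the tree is E–I (1); add I.
Step 3: cheapest edge leaving the tree is B–I (1); add B.
Step 4: cheapest edge leaving the tree is E–G (2); add G.
Step 5: cheapest edge leaving the tree is A–I (5); add A.
Step 6: cheapest edge leaving the tree is D–E (6); add D.
Step 7: cheapest edge leaving the tree is B–F (8); add F.
Step 8: cheapest edge leaving the tree is G–H (10); add H.
MST edges: C–E, E–I, B–I, E–G, A–I, D–E, B–F, G–H; total weight 17+1+1+2+5+6+8+10 = 50.

50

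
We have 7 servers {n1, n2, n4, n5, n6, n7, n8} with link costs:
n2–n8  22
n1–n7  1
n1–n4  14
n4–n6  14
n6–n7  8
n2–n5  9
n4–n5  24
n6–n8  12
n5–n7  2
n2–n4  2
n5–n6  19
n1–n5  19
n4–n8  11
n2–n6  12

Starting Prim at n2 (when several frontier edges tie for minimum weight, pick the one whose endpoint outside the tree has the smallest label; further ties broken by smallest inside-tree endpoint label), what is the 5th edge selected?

n6-n7

Prim, starting at n2.
Step 1: cheapest edge leaving the tree is n2–n4 (2); add n4.
Step 2: cheapest edge leaving the tree is n2–n5 (9); add n5.
Step 3: cheapest edge leaving the tree is n5–n7 (2); add n7.
Step 4: cheapest edge leaving the tree is n1–n7 (1); add n1.
Step 5: cheapest edge leaving the tree is n6–n7 (8); add n6.
Step 6: cheapest edge leaving the tree is n4–n8 (11); add n8.
The 5th edge added is n6–n7.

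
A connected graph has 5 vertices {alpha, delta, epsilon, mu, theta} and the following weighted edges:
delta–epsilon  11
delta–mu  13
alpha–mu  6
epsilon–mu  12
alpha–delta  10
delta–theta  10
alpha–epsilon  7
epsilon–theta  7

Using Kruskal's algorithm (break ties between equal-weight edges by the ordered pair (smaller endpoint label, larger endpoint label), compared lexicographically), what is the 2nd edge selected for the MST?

alpha-epsilon

Sort edges by weight, then run Kruskal:
alpha–mu (6): add — endpoints in different components.
alpha–epsilon (7): add — endpoints in different components.
epsilon–theta (7): add — endpoints in different components.
alpha–delta (10): add — endpoints in different components.
The 2nd edge added is alpha–epsilon.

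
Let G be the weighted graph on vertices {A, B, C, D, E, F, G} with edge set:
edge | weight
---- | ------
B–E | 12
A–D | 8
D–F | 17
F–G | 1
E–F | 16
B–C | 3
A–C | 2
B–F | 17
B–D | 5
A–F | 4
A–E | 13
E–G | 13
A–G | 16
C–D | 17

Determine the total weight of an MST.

27

Grow the tree from G using Prim:
Step 1: cheapest edge leaving the tree is F–G (1); add F.
Step 2: cheapest edge leaving the tree is A–F (4); add A.
Step 3: cheapest edge leaving the tree is A–C (2); add C.
Step 4: cheapest edge leaving the tree is B–C (3); add B.
Step 5: cheapest edge leaving the tree is B–D (5); add D.
Step 6: cheapest edge leaving the tree is B–E (12); add E.
MST edges: F–G, A–F, A–C, B–C, B–D, B–E; total weight 1+4+2+3+5+12 = 27.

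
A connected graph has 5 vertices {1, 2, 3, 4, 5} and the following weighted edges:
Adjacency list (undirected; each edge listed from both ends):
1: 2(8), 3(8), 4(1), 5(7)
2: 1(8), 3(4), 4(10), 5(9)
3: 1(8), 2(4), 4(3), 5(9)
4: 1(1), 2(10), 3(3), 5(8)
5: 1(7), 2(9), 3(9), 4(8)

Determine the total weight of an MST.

15

Sort edges by weight, then run Kruskal:
1–4 (1): add — endpoints in different components.
3–4 (3): add — endpoints in different components.
2–3 (4): add — endpoints in different components.
1–5 (7): add — endpoints in different components.
MST edges: 1–4, 3–4, 2–3, 1–5; total weight 1+3+4+7 = 15.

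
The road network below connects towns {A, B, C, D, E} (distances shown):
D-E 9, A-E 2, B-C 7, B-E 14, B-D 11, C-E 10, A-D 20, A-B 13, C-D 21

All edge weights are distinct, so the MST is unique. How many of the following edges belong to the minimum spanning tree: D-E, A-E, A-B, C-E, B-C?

Kruskal: consider edges lightest-first.
A-E (2): add — endpoints in different components.
B-C (7): add — endpoints in different components.
D-E (9): add — endpoints in different components.
C-E (10): add — endpoints in different components.
MST edge set: {A-E, B-C, D-E, C-E}.
Of the listed edges, {D-E, A-E, C-E, B-C} are in the MST → 4.

4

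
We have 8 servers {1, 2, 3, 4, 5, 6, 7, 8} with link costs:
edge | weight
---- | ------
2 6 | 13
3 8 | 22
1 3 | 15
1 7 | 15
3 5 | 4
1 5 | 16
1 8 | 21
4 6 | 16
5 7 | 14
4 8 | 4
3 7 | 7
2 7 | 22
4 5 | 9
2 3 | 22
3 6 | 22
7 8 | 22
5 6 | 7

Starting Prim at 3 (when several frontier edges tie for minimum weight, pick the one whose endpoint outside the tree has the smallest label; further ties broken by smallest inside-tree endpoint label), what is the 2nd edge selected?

5-6

Prim, starting at 3.
Step 1: cheapest edge leaving the tree is 3 5 (4); add 5.
Step 2: cheapest edge leaving the tree is 5 6 (7); add 6.
Step 3: cheapest edge leaving the tree is 3 7 (7); add 7.
Step 4: cheapest edge leaving the tree is 4 5 (9); add 4.
Step 5: cheapest edge leaving the tree is 4 8 (4); add 8.
Step 6: cheapest edge leaving the tree is 2 6 (13); add 2.
Step 7: cheapest edge leaving the tree is 1 3 (15); add 1.
The 2nd edge added is 5 6.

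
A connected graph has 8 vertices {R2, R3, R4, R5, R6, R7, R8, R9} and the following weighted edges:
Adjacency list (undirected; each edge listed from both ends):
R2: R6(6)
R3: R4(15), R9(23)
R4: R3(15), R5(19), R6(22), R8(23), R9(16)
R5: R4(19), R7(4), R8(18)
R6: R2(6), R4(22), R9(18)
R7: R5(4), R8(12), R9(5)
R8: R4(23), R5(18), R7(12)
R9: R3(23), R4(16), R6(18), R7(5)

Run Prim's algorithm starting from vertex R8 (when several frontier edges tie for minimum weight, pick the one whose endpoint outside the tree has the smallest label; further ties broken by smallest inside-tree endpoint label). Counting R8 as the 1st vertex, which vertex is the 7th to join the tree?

R6

Grow the tree from R8 using Prim:
Step 1: cheapest edge leaving the tree is R7-R8 (12); add R7.
Step 2: cheapest edge leaving the tree is R5-R7 (4); add R5.
Step 3: cheapest edge leaving the tree is R7-R9 (5); add R9.
Step 4: cheapest edge leaving the tree is R4-R9 (16); add R4.
Step 5: cheapest edge leaving the tree is R3-R4 (15); add R3.
Step 6: cheapest edge leaving the tree is R6-R9 (18); add R6.
Step 7: cheapest edge leaving the tree is R2-R6 (6); add R2.
Vertex order: R8, R7, R5, R9, R4, R3, R6, R2. The 7th vertex is R6.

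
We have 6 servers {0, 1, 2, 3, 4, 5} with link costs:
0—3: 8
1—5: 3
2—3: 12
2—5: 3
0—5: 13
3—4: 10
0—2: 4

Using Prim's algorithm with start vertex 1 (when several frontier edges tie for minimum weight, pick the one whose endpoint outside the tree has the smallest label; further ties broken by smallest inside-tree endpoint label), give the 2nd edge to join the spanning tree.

Grow the tree from 1 using Prim:
Step 1: cheapest edge leaving the tree is 1—5 (3); add 5.
Step 2: cheapest edge leaving the tree is 2—5 (3); add 2.
Step 3: cheapest edge leaving the tree is 0—2 (4); add 0.
Step 4: cheapest edge leaving the tree is 0—3 (8); add 3.
Step 5: cheapest edge leaving the tree is 3—4 (10); add 4.
The 2nd edge added is 2—5.

2-5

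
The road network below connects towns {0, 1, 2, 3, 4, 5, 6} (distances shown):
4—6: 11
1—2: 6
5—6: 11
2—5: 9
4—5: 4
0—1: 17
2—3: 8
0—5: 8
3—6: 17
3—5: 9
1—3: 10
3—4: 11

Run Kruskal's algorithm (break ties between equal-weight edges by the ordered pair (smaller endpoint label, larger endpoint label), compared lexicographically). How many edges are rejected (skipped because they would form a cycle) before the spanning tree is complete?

3

Kruskal: consider edges lightest-first.
4—5 (4): add. Components now {0} {1} {2} {3} {4,5} {6}
1—2 (6): add. Components now {0} {1,2} {3} {4,5} {6}
0—5 (8): add. Components now {0,4,5} {1,2} {3} {6}
2—3 (8): add. Components now {0,4,5} {1,2,3} {6}
2—5 (9): add. Components now {0,1,2,3,4,5} {6}
3—5 (9): skip — 3 and 5 already connected.
1—3 (10): skip — 1 and 3 already connected.
3—4 (11): skip — 3 and 4 already connected.
4—6 (11): add. Components now {0,1,2,3,4,5,6}
Edges rejected before the tree was complete: 3.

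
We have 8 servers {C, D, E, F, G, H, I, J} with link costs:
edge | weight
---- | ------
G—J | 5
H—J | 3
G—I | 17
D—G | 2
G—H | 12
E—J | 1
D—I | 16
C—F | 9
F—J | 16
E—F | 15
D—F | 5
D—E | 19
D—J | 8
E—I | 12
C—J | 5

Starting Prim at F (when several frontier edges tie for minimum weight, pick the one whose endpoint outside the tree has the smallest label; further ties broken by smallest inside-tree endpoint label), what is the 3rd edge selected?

G-J

Grow the tree from F using Prim:
Step 1: cheapest edge leaving the tree is D—F (5); add D.
Step 2: cheapest edge leaving the tree is D—G (2); add G.
Step 3: cheapest edge leaving the tree is G—J (5); add J.
Step 4: cheapest edge leaving the tree is E—J (1); add E.
Step 5: cheapest edge leaving the tree is H—J (3); add H.
Step 6: cheapest edge leaving the tree is C—J (5); add C.
Step 7: cheapest edge leaving the tree is E—I (12); add I.
The 3rd edge added is G—J.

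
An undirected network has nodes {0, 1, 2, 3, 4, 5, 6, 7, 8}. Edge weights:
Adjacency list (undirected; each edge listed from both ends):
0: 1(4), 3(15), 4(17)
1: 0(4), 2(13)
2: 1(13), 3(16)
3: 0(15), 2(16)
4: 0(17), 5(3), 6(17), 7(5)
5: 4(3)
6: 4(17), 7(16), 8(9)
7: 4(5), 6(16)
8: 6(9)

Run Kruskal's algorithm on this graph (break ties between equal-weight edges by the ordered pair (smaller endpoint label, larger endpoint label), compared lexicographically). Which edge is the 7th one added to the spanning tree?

Kruskal: consider edges lightest-first.
4–5 (3): add — endpoints in different components.
0–1 (4): add — endpoints in different components.
4–7 (5): add — endpoints in different components.
6–8 (9): add — endpoints in different components.
1–2 (13): add — endpoints in different components.
0–3 (15): add — endpoints in different components.
2–3 (16): skip — 2 and 3 already connected.
6–7 (16): add — endpoints in different components.
0–4 (17): add — endpoints in different components.
The 7th edge added is 6–7.

6-7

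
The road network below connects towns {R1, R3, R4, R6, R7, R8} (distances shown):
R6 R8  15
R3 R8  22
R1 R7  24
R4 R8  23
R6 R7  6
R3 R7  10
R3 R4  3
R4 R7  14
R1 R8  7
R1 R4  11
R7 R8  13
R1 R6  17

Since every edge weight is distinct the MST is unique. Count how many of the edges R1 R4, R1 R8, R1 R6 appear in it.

Sort edges by weight, then run Kruskal:
R3 R4 (3): add. Components now {R8} {R1} {R3,R4} {R7} {R6}
R6 R7 (6): add. Components now {R8} {R1} {R3,R4} {R6,R7}
R1 R8 (7): add. Components now {R1,R8} {R3,R4} {R6,R7}
R3 R7 (10): add. Components now {R1,R8} {R3,R4,R6,R7}
R1 R4 (11): add. Components now {R1,R3,R4,R6,R7,R8}
MST edge set: {R3 R4, R6 R7, R1 R8, R3 R7, R1 R4}.
Of the listed edges, {R1 R4, R1 R8} are in the MST → 2.

2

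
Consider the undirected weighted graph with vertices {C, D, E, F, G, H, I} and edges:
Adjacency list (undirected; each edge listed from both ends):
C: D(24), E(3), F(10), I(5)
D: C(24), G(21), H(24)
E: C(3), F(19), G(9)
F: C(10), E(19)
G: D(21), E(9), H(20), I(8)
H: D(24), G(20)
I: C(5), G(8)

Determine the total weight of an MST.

Prim, starting at F.
Step 1: frontier [C F 10, E F 19] → take C F (10); add C.
Step 2: frontier [C E 3, C I 5, C D 24, E F 19] → take C E (3); add E.
Step 3: frontier [C I 5, C D 24, E G 9] → take C I (5); add I.
Step 4: frontier [C D 24, E G 9, G I 8] → take G I (8); add G.
Step 5: frontier [C D 24, G H 20, D G 21] → take G H (20); add H.
Step 6: frontier [C D 24, D G 21, D H 24] → take D G (21); add D.
MST edges: C F, C E, C I, G I, G H, D G; total weight 10+3+5+8+20+21 = 67.

67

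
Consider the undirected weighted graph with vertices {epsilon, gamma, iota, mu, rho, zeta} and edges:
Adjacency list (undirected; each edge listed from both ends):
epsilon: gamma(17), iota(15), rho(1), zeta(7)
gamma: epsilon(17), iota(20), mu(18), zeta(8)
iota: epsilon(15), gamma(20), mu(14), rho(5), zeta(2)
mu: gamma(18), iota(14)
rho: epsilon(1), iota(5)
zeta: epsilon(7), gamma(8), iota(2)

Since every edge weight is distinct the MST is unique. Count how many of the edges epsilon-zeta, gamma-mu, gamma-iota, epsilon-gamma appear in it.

Sort edges by weight, then run Kruskal:
epsilon-rho (1): add. Components now {gamma} {iota} {epsilon,rho} {zeta} {mu}
iota-zeta (2): add. Components now {gamma} {iota,zeta} {epsilon,rho} {mu}
iota-rho (5): add. Components now {gamma} {epsilon,iota,rho,zeta} {mu}
epsilon-zeta (7): skip — epsilon and zeta already connected.
gamma-zeta (8): add. Components now {epsilon,gamma,iota,rho,zeta} {mu}
iota-mu (14): add. Components now {epsilon,gamma,iota,mu,rho,zeta}
MST edge set: {epsilon-rho, iota-zeta, iota-rho, gamma-zeta, iota-mu}.
Of the listed edges, {} are in the MST → 0.

0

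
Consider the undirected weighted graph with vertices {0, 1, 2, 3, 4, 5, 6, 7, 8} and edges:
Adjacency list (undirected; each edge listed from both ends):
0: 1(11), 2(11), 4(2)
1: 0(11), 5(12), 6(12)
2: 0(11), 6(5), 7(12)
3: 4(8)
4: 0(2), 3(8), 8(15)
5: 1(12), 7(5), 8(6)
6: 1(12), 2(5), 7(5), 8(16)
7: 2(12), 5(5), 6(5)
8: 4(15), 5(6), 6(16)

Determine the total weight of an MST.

Prim's algorithm from 0:
Step 1: frontier [0 4 2, 0 1 11, 0 2 11] → take 0 4 (2); add 4.
Step 2: frontier [0 1 11, 0 2 11, 3 4 8, 4 8 15] → take 3 4 (8); add 3.
Step 3: frontier [0 1 11, 0 2 11, 4 8 15] → take 0 1 (11); add 1.
Step 4: frontier [0 2 11, 1 5 12, 1 6 12, 4 8 15] → take 0 2 (11); add 2.
Step 5: frontier [1 5 12, 1 6 12, 2 6 5, 2 7 12, 4 8 15] → take 2 6 (5); add 6.
Step 6: frontier [1 5 12, 2 7 12, 4 8 15, 6 7 5, 6 8 16] → take 6 7 (5); add 7.
Step 7: frontier [1 5 12, 4 8 15, 6 8 16, 5 7 5] → take 5 7 (5); add 5.
Step 8: frontier [4 8 15, 5 8 6, 6 8 16] → take 5 8 (6); add 8.
MST edges: 0 4, 3 4, 0 1, 0 2, 2 6, 6 7, 5 7, 5 8; total weight 2+8+11+11+5+5+5+6 = 53.

53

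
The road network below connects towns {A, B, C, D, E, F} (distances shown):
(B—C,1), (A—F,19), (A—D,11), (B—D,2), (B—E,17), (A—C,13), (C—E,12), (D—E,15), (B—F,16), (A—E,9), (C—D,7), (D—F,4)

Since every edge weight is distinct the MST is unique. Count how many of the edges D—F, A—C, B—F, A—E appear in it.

2

Sort edges by weight, then run Kruskal:
B—C (1): add — endpoints in different components.
B—D (2): add — endpoints in different components.
D—F (4): add — endpoints in different components.
C—D (7): skip — C and D already connected.
A—E (9): add — endpoints in different components.
A—D (11): add — endpoints in different components.
MST edge set: {B—C, B—D, D—F, A—E, A—D}.
Of the listed edges, {D—F, A—E} are in the MST → 2.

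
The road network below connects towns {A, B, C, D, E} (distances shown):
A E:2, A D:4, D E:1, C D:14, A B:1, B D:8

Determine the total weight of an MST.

18

Grow the tree from E using Prim:
Step 1: frontier [D E 1, A E 2] → take D E (1); add D.
Step 2: frontier [A D 4, B D 8, C D 14, A E 2] → take A E (2); add A.
Step 3: frontier [A B 1, B D 8, C D 14] → take A B (1); add B.
Step 4: frontier [C D 14] → take C D (14); add C.
MST edges: D E, A E, A B, C D; total weight 1+2+1+14 = 18.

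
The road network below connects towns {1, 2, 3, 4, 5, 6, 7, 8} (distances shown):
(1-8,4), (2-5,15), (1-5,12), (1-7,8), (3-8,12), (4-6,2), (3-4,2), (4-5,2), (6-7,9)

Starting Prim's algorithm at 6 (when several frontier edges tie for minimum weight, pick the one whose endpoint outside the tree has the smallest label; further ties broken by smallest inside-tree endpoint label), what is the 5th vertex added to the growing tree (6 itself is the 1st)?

7

Grow the tree from 6 using Prim:
Step 1: cheapest edge leaving the tree is 4-6 (2); add 4.
Step 2: cheapest edge leaving the tree is 3-4 (2); add 3.
Step 3: cheapest edge leaving the tree is 4-5 (2); add 5.
Step 4: cheapest edge leaving the tree is 6-7 (9); add 7.
Step 5: cheapest edge leaving the tree is 1-7 (8); add 1.
Step 6: cheapest edge leaving the tree is 1-8 (4); add 8.
Step 7: cheapest edge leaving the tree is 2-5 (15); add 2.
Vertex order: 6, 4, 3, 5, 7, 1, 8, 2. The 5th vertex is 7.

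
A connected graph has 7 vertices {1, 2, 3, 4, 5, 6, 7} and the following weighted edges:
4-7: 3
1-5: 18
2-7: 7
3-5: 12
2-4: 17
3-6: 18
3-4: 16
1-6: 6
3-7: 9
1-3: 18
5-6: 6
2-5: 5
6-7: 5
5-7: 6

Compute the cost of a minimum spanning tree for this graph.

34

Prim's algorithm from 6:
Step 1: cheapest edge leaving the tree is 6-7 (5); add 7.
Step 2: cheapest edge leaving the tree is 4-7 (3); add 4.
Step 3: cheapest edge leaving the tree is 1-6 (6); add 1.
Step 4: cheapest edge leaving the tree is 5-6 (6); add 5.
Step 5: cheapest edge leaving the tree is 2-5 (5); add 2.
Step 6: cheapest edge leaving the tree is 3-7 (9); add 3.
MST edges: 6-7, 4-7, 1-6, 5-6, 2-5, 3-7; total weight 5+3+6+6+5+9 = 34.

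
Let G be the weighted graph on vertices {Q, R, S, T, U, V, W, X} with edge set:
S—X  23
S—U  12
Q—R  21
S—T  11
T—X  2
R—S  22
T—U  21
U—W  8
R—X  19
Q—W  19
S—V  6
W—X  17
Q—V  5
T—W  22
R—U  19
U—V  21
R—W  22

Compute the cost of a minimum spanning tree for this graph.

Sort edges by weight, then run Kruskal:
T—X (2): add — endpoints in different components.
Q—V (5): add — endpoints in different components.
S—V (6): add — endpoints in different components.
U—W (8): add — endpoints in different components.
S—T (11): add — endpoints in different components.
S—U (12): add — endpoints in different components.
W—X (17): skip — X and W already connected.
Q—W (19): skip — W and Q already connected.
R—U (19): add — endpoints in different components.
MST edges: T—X, Q—V, S—V, U—W, S—T, S—U, R—U; total weight 2+5+6+8+11+12+19 = 63.

63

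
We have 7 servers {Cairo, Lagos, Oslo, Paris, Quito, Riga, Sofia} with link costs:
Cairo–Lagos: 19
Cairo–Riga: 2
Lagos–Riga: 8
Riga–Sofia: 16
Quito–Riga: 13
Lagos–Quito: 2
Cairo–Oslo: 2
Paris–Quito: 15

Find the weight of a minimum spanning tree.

45

Kruskal: consider edges lightest-first.
Cairo–Oslo (2): add — endpoints in different components.
Cairo–Riga (2): add — endpoints in different components.
Lagos–Quito (2): add — endpoints in different components.
Lagos–Riga (8): add — endpoints in different components.
Quito–Riga (13): skip — Quito and Riga already connected.
Paris–Quito (15): add — endpoints in different components.
Riga–Sofia (16): add — endpoints in different components.
MST edges: Cairo–Oslo, Cairo–Riga, Lagos–Quito, Lagos–Riga, Paris–Quito, Riga–Sofia; total weight 2+2+2+8+15+16 = 45.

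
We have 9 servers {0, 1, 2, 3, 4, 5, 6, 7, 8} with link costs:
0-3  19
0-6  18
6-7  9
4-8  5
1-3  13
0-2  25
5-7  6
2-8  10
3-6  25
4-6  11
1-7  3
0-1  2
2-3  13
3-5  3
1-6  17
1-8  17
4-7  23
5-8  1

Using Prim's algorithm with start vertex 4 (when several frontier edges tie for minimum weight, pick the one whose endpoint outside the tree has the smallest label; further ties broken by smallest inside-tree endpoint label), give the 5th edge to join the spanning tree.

Prim, starting at 4.
Step 1: cheapest edge leaving the tree is 4-8 (5); add 8.
Step 2: cheapest edge leaving the tree is 5-8 (1); add 5.
Step 3: cheapest edge leaving the tree is 3-5 (3); add 3.
Step 4: cheapest edge leaving the tree is 5-7 (6); add 7.
Step 5: cheapest edge leaving the tree is 1-7 (3); add 1.
Step 6: cheapest edge leaving the tree is 0-1 (2); add 0.
Step 7: cheapest edge leaving the tree is 6-7 (9); add 6.
Step 8: cheapest edge leaving the tree is 2-8 (10); add 2.
The 5th edge added is 1-7.

1-7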